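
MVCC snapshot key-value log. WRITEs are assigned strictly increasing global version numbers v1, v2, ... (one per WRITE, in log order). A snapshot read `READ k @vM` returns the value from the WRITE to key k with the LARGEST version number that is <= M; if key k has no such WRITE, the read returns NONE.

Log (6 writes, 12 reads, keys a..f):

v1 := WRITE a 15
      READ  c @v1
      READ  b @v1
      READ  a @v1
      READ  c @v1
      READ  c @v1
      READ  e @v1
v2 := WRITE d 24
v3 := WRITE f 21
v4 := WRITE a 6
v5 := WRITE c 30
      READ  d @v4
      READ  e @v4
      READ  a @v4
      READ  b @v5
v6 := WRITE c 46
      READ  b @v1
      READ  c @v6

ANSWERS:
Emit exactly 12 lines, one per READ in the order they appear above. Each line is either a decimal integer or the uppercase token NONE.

Answer: NONE
NONE
15
NONE
NONE
NONE
24
NONE
6
NONE
NONE
46

Derivation:
v1: WRITE a=15  (a history now [(1, 15)])
READ c @v1: history=[] -> no version <= 1 -> NONE
READ b @v1: history=[] -> no version <= 1 -> NONE
READ a @v1: history=[(1, 15)] -> pick v1 -> 15
READ c @v1: history=[] -> no version <= 1 -> NONE
READ c @v1: history=[] -> no version <= 1 -> NONE
READ e @v1: history=[] -> no version <= 1 -> NONE
v2: WRITE d=24  (d history now [(2, 24)])
v3: WRITE f=21  (f history now [(3, 21)])
v4: WRITE a=6  (a history now [(1, 15), (4, 6)])
v5: WRITE c=30  (c history now [(5, 30)])
READ d @v4: history=[(2, 24)] -> pick v2 -> 24
READ e @v4: history=[] -> no version <= 4 -> NONE
READ a @v4: history=[(1, 15), (4, 6)] -> pick v4 -> 6
READ b @v5: history=[] -> no version <= 5 -> NONE
v6: WRITE c=46  (c history now [(5, 30), (6, 46)])
READ b @v1: history=[] -> no version <= 1 -> NONE
READ c @v6: history=[(5, 30), (6, 46)] -> pick v6 -> 46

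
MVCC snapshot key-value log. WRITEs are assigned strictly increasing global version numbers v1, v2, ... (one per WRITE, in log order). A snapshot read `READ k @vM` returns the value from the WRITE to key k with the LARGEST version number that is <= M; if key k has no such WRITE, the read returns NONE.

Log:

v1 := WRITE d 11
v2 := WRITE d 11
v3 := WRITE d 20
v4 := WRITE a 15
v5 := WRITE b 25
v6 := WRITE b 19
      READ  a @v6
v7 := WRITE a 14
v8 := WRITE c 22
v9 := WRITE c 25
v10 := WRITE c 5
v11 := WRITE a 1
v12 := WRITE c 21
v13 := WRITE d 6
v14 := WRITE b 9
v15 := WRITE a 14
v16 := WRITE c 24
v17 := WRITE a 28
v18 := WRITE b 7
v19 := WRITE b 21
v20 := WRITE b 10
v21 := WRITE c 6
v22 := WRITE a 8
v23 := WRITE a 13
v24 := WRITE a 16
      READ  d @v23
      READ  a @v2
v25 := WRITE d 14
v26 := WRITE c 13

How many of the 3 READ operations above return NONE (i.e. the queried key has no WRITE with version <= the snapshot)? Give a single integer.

Answer: 1

Derivation:
v1: WRITE d=11  (d history now [(1, 11)])
v2: WRITE d=11  (d history now [(1, 11), (2, 11)])
v3: WRITE d=20  (d history now [(1, 11), (2, 11), (3, 20)])
v4: WRITE a=15  (a history now [(4, 15)])
v5: WRITE b=25  (b history now [(5, 25)])
v6: WRITE b=19  (b history now [(5, 25), (6, 19)])
READ a @v6: history=[(4, 15)] -> pick v4 -> 15
v7: WRITE a=14  (a history now [(4, 15), (7, 14)])
v8: WRITE c=22  (c history now [(8, 22)])
v9: WRITE c=25  (c history now [(8, 22), (9, 25)])
v10: WRITE c=5  (c history now [(8, 22), (9, 25), (10, 5)])
v11: WRITE a=1  (a history now [(4, 15), (7, 14), (11, 1)])
v12: WRITE c=21  (c history now [(8, 22), (9, 25), (10, 5), (12, 21)])
v13: WRITE d=6  (d history now [(1, 11), (2, 11), (3, 20), (13, 6)])
v14: WRITE b=9  (b history now [(5, 25), (6, 19), (14, 9)])
v15: WRITE a=14  (a history now [(4, 15), (7, 14), (11, 1), (15, 14)])
v16: WRITE c=24  (c history now [(8, 22), (9, 25), (10, 5), (12, 21), (16, 24)])
v17: WRITE a=28  (a history now [(4, 15), (7, 14), (11, 1), (15, 14), (17, 28)])
v18: WRITE b=7  (b history now [(5, 25), (6, 19), (14, 9), (18, 7)])
v19: WRITE b=21  (b history now [(5, 25), (6, 19), (14, 9), (18, 7), (19, 21)])
v20: WRITE b=10  (b history now [(5, 25), (6, 19), (14, 9), (18, 7), (19, 21), (20, 10)])
v21: WRITE c=6  (c history now [(8, 22), (9, 25), (10, 5), (12, 21), (16, 24), (21, 6)])
v22: WRITE a=8  (a history now [(4, 15), (7, 14), (11, 1), (15, 14), (17, 28), (22, 8)])
v23: WRITE a=13  (a history now [(4, 15), (7, 14), (11, 1), (15, 14), (17, 28), (22, 8), (23, 13)])
v24: WRITE a=16  (a history now [(4, 15), (7, 14), (11, 1), (15, 14), (17, 28), (22, 8), (23, 13), (24, 16)])
READ d @v23: history=[(1, 11), (2, 11), (3, 20), (13, 6)] -> pick v13 -> 6
READ a @v2: history=[(4, 15), (7, 14), (11, 1), (15, 14), (17, 28), (22, 8), (23, 13), (24, 16)] -> no version <= 2 -> NONE
v25: WRITE d=14  (d history now [(1, 11), (2, 11), (3, 20), (13, 6), (25, 14)])
v26: WRITE c=13  (c history now [(8, 22), (9, 25), (10, 5), (12, 21), (16, 24), (21, 6), (26, 13)])
Read results in order: ['15', '6', 'NONE']
NONE count = 1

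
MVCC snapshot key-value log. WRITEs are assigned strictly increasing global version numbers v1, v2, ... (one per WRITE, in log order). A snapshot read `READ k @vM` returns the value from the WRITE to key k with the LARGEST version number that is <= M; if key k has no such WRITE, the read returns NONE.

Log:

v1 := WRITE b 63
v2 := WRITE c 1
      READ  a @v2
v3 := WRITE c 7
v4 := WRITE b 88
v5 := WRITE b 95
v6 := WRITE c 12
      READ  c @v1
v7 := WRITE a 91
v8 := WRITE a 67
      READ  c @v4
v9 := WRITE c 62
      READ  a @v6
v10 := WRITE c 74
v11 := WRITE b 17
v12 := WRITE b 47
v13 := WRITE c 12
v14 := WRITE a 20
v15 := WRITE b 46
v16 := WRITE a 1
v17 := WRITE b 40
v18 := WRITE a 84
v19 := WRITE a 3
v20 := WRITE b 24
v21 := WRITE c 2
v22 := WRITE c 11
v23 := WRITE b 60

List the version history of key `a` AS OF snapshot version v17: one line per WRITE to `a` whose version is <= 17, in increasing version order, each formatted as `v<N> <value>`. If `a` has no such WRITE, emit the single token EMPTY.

Scan writes for key=a with version <= 17:
  v1 WRITE b 63 -> skip
  v2 WRITE c 1 -> skip
  v3 WRITE c 7 -> skip
  v4 WRITE b 88 -> skip
  v5 WRITE b 95 -> skip
  v6 WRITE c 12 -> skip
  v7 WRITE a 91 -> keep
  v8 WRITE a 67 -> keep
  v9 WRITE c 62 -> skip
  v10 WRITE c 74 -> skip
  v11 WRITE b 17 -> skip
  v12 WRITE b 47 -> skip
  v13 WRITE c 12 -> skip
  v14 WRITE a 20 -> keep
  v15 WRITE b 46 -> skip
  v16 WRITE a 1 -> keep
  v17 WRITE b 40 -> skip
  v18 WRITE a 84 -> drop (> snap)
  v19 WRITE a 3 -> drop (> snap)
  v20 WRITE b 24 -> skip
  v21 WRITE c 2 -> skip
  v22 WRITE c 11 -> skip
  v23 WRITE b 60 -> skip
Collected: [(7, 91), (8, 67), (14, 20), (16, 1)]

Answer: v7 91
v8 67
v14 20
v16 1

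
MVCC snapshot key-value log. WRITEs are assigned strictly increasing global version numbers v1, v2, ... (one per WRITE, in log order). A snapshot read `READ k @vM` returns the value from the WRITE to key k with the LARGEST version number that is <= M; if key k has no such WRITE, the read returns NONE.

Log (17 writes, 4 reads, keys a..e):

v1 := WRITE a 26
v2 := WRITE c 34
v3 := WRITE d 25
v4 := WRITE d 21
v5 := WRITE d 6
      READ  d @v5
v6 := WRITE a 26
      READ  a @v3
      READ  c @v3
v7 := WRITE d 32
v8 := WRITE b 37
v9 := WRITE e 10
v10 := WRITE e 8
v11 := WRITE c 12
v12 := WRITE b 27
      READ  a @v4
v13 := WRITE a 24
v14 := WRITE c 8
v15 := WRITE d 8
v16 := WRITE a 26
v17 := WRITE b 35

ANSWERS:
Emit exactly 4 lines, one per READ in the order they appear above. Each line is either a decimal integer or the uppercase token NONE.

v1: WRITE a=26  (a history now [(1, 26)])
v2: WRITE c=34  (c history now [(2, 34)])
v3: WRITE d=25  (d history now [(3, 25)])
v4: WRITE d=21  (d history now [(3, 25), (4, 21)])
v5: WRITE d=6  (d history now [(3, 25), (4, 21), (5, 6)])
READ d @v5: history=[(3, 25), (4, 21), (5, 6)] -> pick v5 -> 6
v6: WRITE a=26  (a history now [(1, 26), (6, 26)])
READ a @v3: history=[(1, 26), (6, 26)] -> pick v1 -> 26
READ c @v3: history=[(2, 34)] -> pick v2 -> 34
v7: WRITE d=32  (d history now [(3, 25), (4, 21), (5, 6), (7, 32)])
v8: WRITE b=37  (b history now [(8, 37)])
v9: WRITE e=10  (e history now [(9, 10)])
v10: WRITE e=8  (e history now [(9, 10), (10, 8)])
v11: WRITE c=12  (c history now [(2, 34), (11, 12)])
v12: WRITE b=27  (b history now [(8, 37), (12, 27)])
READ a @v4: history=[(1, 26), (6, 26)] -> pick v1 -> 26
v13: WRITE a=24  (a history now [(1, 26), (6, 26), (13, 24)])
v14: WRITE c=8  (c history now [(2, 34), (11, 12), (14, 8)])
v15: WRITE d=8  (d history now [(3, 25), (4, 21), (5, 6), (7, 32), (15, 8)])
v16: WRITE a=26  (a history now [(1, 26), (6, 26), (13, 24), (16, 26)])
v17: WRITE b=35  (b history now [(8, 37), (12, 27), (17, 35)])

Answer: 6
26
34
26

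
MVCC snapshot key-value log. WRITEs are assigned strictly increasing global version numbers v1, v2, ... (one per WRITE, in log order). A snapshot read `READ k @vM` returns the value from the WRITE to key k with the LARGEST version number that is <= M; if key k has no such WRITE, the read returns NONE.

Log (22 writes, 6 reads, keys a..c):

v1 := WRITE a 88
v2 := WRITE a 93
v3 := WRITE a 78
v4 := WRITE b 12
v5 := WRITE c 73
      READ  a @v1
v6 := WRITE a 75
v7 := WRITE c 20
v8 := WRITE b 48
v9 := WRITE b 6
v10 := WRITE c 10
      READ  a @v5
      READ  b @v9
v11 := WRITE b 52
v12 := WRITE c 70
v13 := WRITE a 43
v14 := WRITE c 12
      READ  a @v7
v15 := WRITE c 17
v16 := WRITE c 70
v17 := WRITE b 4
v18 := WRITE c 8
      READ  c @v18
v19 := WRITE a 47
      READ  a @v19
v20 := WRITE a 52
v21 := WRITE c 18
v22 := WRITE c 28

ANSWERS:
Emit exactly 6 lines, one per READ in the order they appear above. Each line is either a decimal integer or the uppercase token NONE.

v1: WRITE a=88  (a history now [(1, 88)])
v2: WRITE a=93  (a history now [(1, 88), (2, 93)])
v3: WRITE a=78  (a history now [(1, 88), (2, 93), (3, 78)])
v4: WRITE b=12  (b history now [(4, 12)])
v5: WRITE c=73  (c history now [(5, 73)])
READ a @v1: history=[(1, 88), (2, 93), (3, 78)] -> pick v1 -> 88
v6: WRITE a=75  (a history now [(1, 88), (2, 93), (3, 78), (6, 75)])
v7: WRITE c=20  (c history now [(5, 73), (7, 20)])
v8: WRITE b=48  (b history now [(4, 12), (8, 48)])
v9: WRITE b=6  (b history now [(4, 12), (8, 48), (9, 6)])
v10: WRITE c=10  (c history now [(5, 73), (7, 20), (10, 10)])
READ a @v5: history=[(1, 88), (2, 93), (3, 78), (6, 75)] -> pick v3 -> 78
READ b @v9: history=[(4, 12), (8, 48), (9, 6)] -> pick v9 -> 6
v11: WRITE b=52  (b history now [(4, 12), (8, 48), (9, 6), (11, 52)])
v12: WRITE c=70  (c history now [(5, 73), (7, 20), (10, 10), (12, 70)])
v13: WRITE a=43  (a history now [(1, 88), (2, 93), (3, 78), (6, 75), (13, 43)])
v14: WRITE c=12  (c history now [(5, 73), (7, 20), (10, 10), (12, 70), (14, 12)])
READ a @v7: history=[(1, 88), (2, 93), (3, 78), (6, 75), (13, 43)] -> pick v6 -> 75
v15: WRITE c=17  (c history now [(5, 73), (7, 20), (10, 10), (12, 70), (14, 12), (15, 17)])
v16: WRITE c=70  (c history now [(5, 73), (7, 20), (10, 10), (12, 70), (14, 12), (15, 17), (16, 70)])
v17: WRITE b=4  (b history now [(4, 12), (8, 48), (9, 6), (11, 52), (17, 4)])
v18: WRITE c=8  (c history now [(5, 73), (7, 20), (10, 10), (12, 70), (14, 12), (15, 17), (16, 70), (18, 8)])
READ c @v18: history=[(5, 73), (7, 20), (10, 10), (12, 70), (14, 12), (15, 17), (16, 70), (18, 8)] -> pick v18 -> 8
v19: WRITE a=47  (a history now [(1, 88), (2, 93), (3, 78), (6, 75), (13, 43), (19, 47)])
READ a @v19: history=[(1, 88), (2, 93), (3, 78), (6, 75), (13, 43), (19, 47)] -> pick v19 -> 47
v20: WRITE a=52  (a history now [(1, 88), (2, 93), (3, 78), (6, 75), (13, 43), (19, 47), (20, 52)])
v21: WRITE c=18  (c history now [(5, 73), (7, 20), (10, 10), (12, 70), (14, 12), (15, 17), (16, 70), (18, 8), (21, 18)])
v22: WRITE c=28  (c history now [(5, 73), (7, 20), (10, 10), (12, 70), (14, 12), (15, 17), (16, 70), (18, 8), (21, 18), (22, 28)])

Answer: 88
78
6
75
8
47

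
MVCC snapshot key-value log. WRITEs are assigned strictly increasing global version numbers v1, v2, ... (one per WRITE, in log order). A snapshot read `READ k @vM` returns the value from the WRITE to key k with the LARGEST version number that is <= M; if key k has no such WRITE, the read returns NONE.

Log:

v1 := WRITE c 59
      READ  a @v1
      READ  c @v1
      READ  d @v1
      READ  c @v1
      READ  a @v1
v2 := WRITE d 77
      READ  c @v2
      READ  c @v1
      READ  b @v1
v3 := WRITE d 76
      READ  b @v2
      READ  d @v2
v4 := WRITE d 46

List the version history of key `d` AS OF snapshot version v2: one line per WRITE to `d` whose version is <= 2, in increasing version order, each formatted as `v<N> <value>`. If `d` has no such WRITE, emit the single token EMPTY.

Answer: v2 77

Derivation:
Scan writes for key=d with version <= 2:
  v1 WRITE c 59 -> skip
  v2 WRITE d 77 -> keep
  v3 WRITE d 76 -> drop (> snap)
  v4 WRITE d 46 -> drop (> snap)
Collected: [(2, 77)]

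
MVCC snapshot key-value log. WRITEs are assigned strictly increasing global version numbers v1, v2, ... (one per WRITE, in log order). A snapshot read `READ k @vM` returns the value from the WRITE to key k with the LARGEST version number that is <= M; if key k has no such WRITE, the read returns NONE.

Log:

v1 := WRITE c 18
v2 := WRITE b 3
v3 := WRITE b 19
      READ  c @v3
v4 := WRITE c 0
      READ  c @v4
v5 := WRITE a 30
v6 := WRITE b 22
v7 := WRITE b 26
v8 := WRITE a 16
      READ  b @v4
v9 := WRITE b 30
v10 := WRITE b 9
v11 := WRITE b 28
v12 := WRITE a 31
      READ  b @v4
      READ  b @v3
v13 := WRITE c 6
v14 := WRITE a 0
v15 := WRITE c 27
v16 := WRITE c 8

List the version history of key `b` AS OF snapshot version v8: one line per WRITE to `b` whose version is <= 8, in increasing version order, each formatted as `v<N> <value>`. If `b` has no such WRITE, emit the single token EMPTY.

Scan writes for key=b with version <= 8:
  v1 WRITE c 18 -> skip
  v2 WRITE b 3 -> keep
  v3 WRITE b 19 -> keep
  v4 WRITE c 0 -> skip
  v5 WRITE a 30 -> skip
  v6 WRITE b 22 -> keep
  v7 WRITE b 26 -> keep
  v8 WRITE a 16 -> skip
  v9 WRITE b 30 -> drop (> snap)
  v10 WRITE b 9 -> drop (> snap)
  v11 WRITE b 28 -> drop (> snap)
  v12 WRITE a 31 -> skip
  v13 WRITE c 6 -> skip
  v14 WRITE a 0 -> skip
  v15 WRITE c 27 -> skip
  v16 WRITE c 8 -> skip
Collected: [(2, 3), (3, 19), (6, 22), (7, 26)]

Answer: v2 3
v3 19
v6 22
v7 26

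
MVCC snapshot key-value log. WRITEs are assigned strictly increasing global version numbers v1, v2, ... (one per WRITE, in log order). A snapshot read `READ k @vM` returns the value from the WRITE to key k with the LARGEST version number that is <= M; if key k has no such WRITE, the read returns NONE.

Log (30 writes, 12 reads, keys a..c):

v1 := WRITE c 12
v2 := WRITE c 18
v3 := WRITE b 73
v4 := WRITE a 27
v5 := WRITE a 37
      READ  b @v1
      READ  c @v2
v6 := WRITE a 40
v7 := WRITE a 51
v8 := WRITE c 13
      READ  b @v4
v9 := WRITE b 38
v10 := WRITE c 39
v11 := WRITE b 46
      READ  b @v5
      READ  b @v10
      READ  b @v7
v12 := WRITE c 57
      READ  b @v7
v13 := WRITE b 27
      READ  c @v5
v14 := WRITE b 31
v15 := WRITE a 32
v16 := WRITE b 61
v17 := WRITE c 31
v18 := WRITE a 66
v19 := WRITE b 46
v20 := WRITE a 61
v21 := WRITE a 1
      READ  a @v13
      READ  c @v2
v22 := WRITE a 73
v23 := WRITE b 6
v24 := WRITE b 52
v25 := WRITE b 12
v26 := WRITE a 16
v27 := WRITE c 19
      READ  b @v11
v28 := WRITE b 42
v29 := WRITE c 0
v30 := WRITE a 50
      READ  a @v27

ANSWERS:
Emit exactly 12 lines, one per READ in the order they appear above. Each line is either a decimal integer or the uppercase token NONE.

v1: WRITE c=12  (c history now [(1, 12)])
v2: WRITE c=18  (c history now [(1, 12), (2, 18)])
v3: WRITE b=73  (b history now [(3, 73)])
v4: WRITE a=27  (a history now [(4, 27)])
v5: WRITE a=37  (a history now [(4, 27), (5, 37)])
READ b @v1: history=[(3, 73)] -> no version <= 1 -> NONE
READ c @v2: history=[(1, 12), (2, 18)] -> pick v2 -> 18
v6: WRITE a=40  (a history now [(4, 27), (5, 37), (6, 40)])
v7: WRITE a=51  (a history now [(4, 27), (5, 37), (6, 40), (7, 51)])
v8: WRITE c=13  (c history now [(1, 12), (2, 18), (8, 13)])
READ b @v4: history=[(3, 73)] -> pick v3 -> 73
v9: WRITE b=38  (b history now [(3, 73), (9, 38)])
v10: WRITE c=39  (c history now [(1, 12), (2, 18), (8, 13), (10, 39)])
v11: WRITE b=46  (b history now [(3, 73), (9, 38), (11, 46)])
READ b @v5: history=[(3, 73), (9, 38), (11, 46)] -> pick v3 -> 73
READ b @v10: history=[(3, 73), (9, 38), (11, 46)] -> pick v9 -> 38
READ b @v7: history=[(3, 73), (9, 38), (11, 46)] -> pick v3 -> 73
v12: WRITE c=57  (c history now [(1, 12), (2, 18), (8, 13), (10, 39), (12, 57)])
READ b @v7: history=[(3, 73), (9, 38), (11, 46)] -> pick v3 -> 73
v13: WRITE b=27  (b history now [(3, 73), (9, 38), (11, 46), (13, 27)])
READ c @v5: history=[(1, 12), (2, 18), (8, 13), (10, 39), (12, 57)] -> pick v2 -> 18
v14: WRITE b=31  (b history now [(3, 73), (9, 38), (11, 46), (13, 27), (14, 31)])
v15: WRITE a=32  (a history now [(4, 27), (5, 37), (6, 40), (7, 51), (15, 32)])
v16: WRITE b=61  (b history now [(3, 73), (9, 38), (11, 46), (13, 27), (14, 31), (16, 61)])
v17: WRITE c=31  (c history now [(1, 12), (2, 18), (8, 13), (10, 39), (12, 57), (17, 31)])
v18: WRITE a=66  (a history now [(4, 27), (5, 37), (6, 40), (7, 51), (15, 32), (18, 66)])
v19: WRITE b=46  (b history now [(3, 73), (9, 38), (11, 46), (13, 27), (14, 31), (16, 61), (19, 46)])
v20: WRITE a=61  (a history now [(4, 27), (5, 37), (6, 40), (7, 51), (15, 32), (18, 66), (20, 61)])
v21: WRITE a=1  (a history now [(4, 27), (5, 37), (6, 40), (7, 51), (15, 32), (18, 66), (20, 61), (21, 1)])
READ a @v13: history=[(4, 27), (5, 37), (6, 40), (7, 51), (15, 32), (18, 66), (20, 61), (21, 1)] -> pick v7 -> 51
READ c @v2: history=[(1, 12), (2, 18), (8, 13), (10, 39), (12, 57), (17, 31)] -> pick v2 -> 18
v22: WRITE a=73  (a history now [(4, 27), (5, 37), (6, 40), (7, 51), (15, 32), (18, 66), (20, 61), (21, 1), (22, 73)])
v23: WRITE b=6  (b history now [(3, 73), (9, 38), (11, 46), (13, 27), (14, 31), (16, 61), (19, 46), (23, 6)])
v24: WRITE b=52  (b history now [(3, 73), (9, 38), (11, 46), (13, 27), (14, 31), (16, 61), (19, 46), (23, 6), (24, 52)])
v25: WRITE b=12  (b history now [(3, 73), (9, 38), (11, 46), (13, 27), (14, 31), (16, 61), (19, 46), (23, 6), (24, 52), (25, 12)])
v26: WRITE a=16  (a history now [(4, 27), (5, 37), (6, 40), (7, 51), (15, 32), (18, 66), (20, 61), (21, 1), (22, 73), (26, 16)])
v27: WRITE c=19  (c history now [(1, 12), (2, 18), (8, 13), (10, 39), (12, 57), (17, 31), (27, 19)])
READ b @v11: history=[(3, 73), (9, 38), (11, 46), (13, 27), (14, 31), (16, 61), (19, 46), (23, 6), (24, 52), (25, 12)] -> pick v11 -> 46
v28: WRITE b=42  (b history now [(3, 73), (9, 38), (11, 46), (13, 27), (14, 31), (16, 61), (19, 46), (23, 6), (24, 52), (25, 12), (28, 42)])
v29: WRITE c=0  (c history now [(1, 12), (2, 18), (8, 13), (10, 39), (12, 57), (17, 31), (27, 19), (29, 0)])
v30: WRITE a=50  (a history now [(4, 27), (5, 37), (6, 40), (7, 51), (15, 32), (18, 66), (20, 61), (21, 1), (22, 73), (26, 16), (30, 50)])
READ a @v27: history=[(4, 27), (5, 37), (6, 40), (7, 51), (15, 32), (18, 66), (20, 61), (21, 1), (22, 73), (26, 16), (30, 50)] -> pick v26 -> 16

Answer: NONE
18
73
73
38
73
73
18
51
18
46
16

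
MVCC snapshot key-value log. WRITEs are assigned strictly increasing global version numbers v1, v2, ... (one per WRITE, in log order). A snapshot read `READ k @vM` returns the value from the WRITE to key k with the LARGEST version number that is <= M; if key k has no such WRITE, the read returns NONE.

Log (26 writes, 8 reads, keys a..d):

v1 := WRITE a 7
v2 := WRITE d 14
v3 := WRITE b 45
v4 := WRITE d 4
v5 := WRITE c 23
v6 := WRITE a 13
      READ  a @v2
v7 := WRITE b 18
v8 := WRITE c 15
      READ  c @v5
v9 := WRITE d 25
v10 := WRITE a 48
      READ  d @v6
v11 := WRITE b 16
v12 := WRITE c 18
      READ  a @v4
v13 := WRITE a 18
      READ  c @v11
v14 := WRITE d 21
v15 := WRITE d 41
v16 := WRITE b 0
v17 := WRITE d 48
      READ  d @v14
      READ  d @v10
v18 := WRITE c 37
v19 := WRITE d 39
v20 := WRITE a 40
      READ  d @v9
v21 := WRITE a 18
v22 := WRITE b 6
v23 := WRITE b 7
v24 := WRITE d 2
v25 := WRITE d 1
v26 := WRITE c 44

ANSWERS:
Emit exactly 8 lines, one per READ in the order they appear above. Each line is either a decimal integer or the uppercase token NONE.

v1: WRITE a=7  (a history now [(1, 7)])
v2: WRITE d=14  (d history now [(2, 14)])
v3: WRITE b=45  (b history now [(3, 45)])
v4: WRITE d=4  (d history now [(2, 14), (4, 4)])
v5: WRITE c=23  (c history now [(5, 23)])
v6: WRITE a=13  (a history now [(1, 7), (6, 13)])
READ a @v2: history=[(1, 7), (6, 13)] -> pick v1 -> 7
v7: WRITE b=18  (b history now [(3, 45), (7, 18)])
v8: WRITE c=15  (c history now [(5, 23), (8, 15)])
READ c @v5: history=[(5, 23), (8, 15)] -> pick v5 -> 23
v9: WRITE d=25  (d history now [(2, 14), (4, 4), (9, 25)])
v10: WRITE a=48  (a history now [(1, 7), (6, 13), (10, 48)])
READ d @v6: history=[(2, 14), (4, 4), (9, 25)] -> pick v4 -> 4
v11: WRITE b=16  (b history now [(3, 45), (7, 18), (11, 16)])
v12: WRITE c=18  (c history now [(5, 23), (8, 15), (12, 18)])
READ a @v4: history=[(1, 7), (6, 13), (10, 48)] -> pick v1 -> 7
v13: WRITE a=18  (a history now [(1, 7), (6, 13), (10, 48), (13, 18)])
READ c @v11: history=[(5, 23), (8, 15), (12, 18)] -> pick v8 -> 15
v14: WRITE d=21  (d history now [(2, 14), (4, 4), (9, 25), (14, 21)])
v15: WRITE d=41  (d history now [(2, 14), (4, 4), (9, 25), (14, 21), (15, 41)])
v16: WRITE b=0  (b history now [(3, 45), (7, 18), (11, 16), (16, 0)])
v17: WRITE d=48  (d history now [(2, 14), (4, 4), (9, 25), (14, 21), (15, 41), (17, 48)])
READ d @v14: history=[(2, 14), (4, 4), (9, 25), (14, 21), (15, 41), (17, 48)] -> pick v14 -> 21
READ d @v10: history=[(2, 14), (4, 4), (9, 25), (14, 21), (15, 41), (17, 48)] -> pick v9 -> 25
v18: WRITE c=37  (c history now [(5, 23), (8, 15), (12, 18), (18, 37)])
v19: WRITE d=39  (d history now [(2, 14), (4, 4), (9, 25), (14, 21), (15, 41), (17, 48), (19, 39)])
v20: WRITE a=40  (a history now [(1, 7), (6, 13), (10, 48), (13, 18), (20, 40)])
READ d @v9: history=[(2, 14), (4, 4), (9, 25), (14, 21), (15, 41), (17, 48), (19, 39)] -> pick v9 -> 25
v21: WRITE a=18  (a history now [(1, 7), (6, 13), (10, 48), (13, 18), (20, 40), (21, 18)])
v22: WRITE b=6  (b history now [(3, 45), (7, 18), (11, 16), (16, 0), (22, 6)])
v23: WRITE b=7  (b history now [(3, 45), (7, 18), (11, 16), (16, 0), (22, 6), (23, 7)])
v24: WRITE d=2  (d history now [(2, 14), (4, 4), (9, 25), (14, 21), (15, 41), (17, 48), (19, 39), (24, 2)])
v25: WRITE d=1  (d history now [(2, 14), (4, 4), (9, 25), (14, 21), (15, 41), (17, 48), (19, 39), (24, 2), (25, 1)])
v26: WRITE c=44  (c history now [(5, 23), (8, 15), (12, 18), (18, 37), (26, 44)])

Answer: 7
23
4
7
15
21
25
25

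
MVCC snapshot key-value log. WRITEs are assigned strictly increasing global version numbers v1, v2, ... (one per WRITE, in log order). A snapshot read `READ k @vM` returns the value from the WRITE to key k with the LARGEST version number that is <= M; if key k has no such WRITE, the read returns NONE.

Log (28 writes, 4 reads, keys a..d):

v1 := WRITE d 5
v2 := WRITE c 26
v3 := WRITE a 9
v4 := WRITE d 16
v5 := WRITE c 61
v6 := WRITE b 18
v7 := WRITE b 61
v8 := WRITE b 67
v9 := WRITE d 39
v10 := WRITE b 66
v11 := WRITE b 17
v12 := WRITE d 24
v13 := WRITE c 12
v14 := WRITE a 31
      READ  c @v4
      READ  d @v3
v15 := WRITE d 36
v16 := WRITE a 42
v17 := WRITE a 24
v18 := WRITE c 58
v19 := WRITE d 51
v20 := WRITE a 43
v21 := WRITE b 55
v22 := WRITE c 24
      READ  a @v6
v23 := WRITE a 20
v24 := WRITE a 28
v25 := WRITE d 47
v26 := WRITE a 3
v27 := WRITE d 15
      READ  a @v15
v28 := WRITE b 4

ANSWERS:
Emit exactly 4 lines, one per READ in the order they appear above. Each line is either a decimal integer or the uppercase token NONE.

v1: WRITE d=5  (d history now [(1, 5)])
v2: WRITE c=26  (c history now [(2, 26)])
v3: WRITE a=9  (a history now [(3, 9)])
v4: WRITE d=16  (d history now [(1, 5), (4, 16)])
v5: WRITE c=61  (c history now [(2, 26), (5, 61)])
v6: WRITE b=18  (b history now [(6, 18)])
v7: WRITE b=61  (b history now [(6, 18), (7, 61)])
v8: WRITE b=67  (b history now [(6, 18), (7, 61), (8, 67)])
v9: WRITE d=39  (d history now [(1, 5), (4, 16), (9, 39)])
v10: WRITE b=66  (b history now [(6, 18), (7, 61), (8, 67), (10, 66)])
v11: WRITE b=17  (b history now [(6, 18), (7, 61), (8, 67), (10, 66), (11, 17)])
v12: WRITE d=24  (d history now [(1, 5), (4, 16), (9, 39), (12, 24)])
v13: WRITE c=12  (c history now [(2, 26), (5, 61), (13, 12)])
v14: WRITE a=31  (a history now [(3, 9), (14, 31)])
READ c @v4: history=[(2, 26), (5, 61), (13, 12)] -> pick v2 -> 26
READ d @v3: history=[(1, 5), (4, 16), (9, 39), (12, 24)] -> pick v1 -> 5
v15: WRITE d=36  (d history now [(1, 5), (4, 16), (9, 39), (12, 24), (15, 36)])
v16: WRITE a=42  (a history now [(3, 9), (14, 31), (16, 42)])
v17: WRITE a=24  (a history now [(3, 9), (14, 31), (16, 42), (17, 24)])
v18: WRITE c=58  (c history now [(2, 26), (5, 61), (13, 12), (18, 58)])
v19: WRITE d=51  (d history now [(1, 5), (4, 16), (9, 39), (12, 24), (15, 36), (19, 51)])
v20: WRITE a=43  (a history now [(3, 9), (14, 31), (16, 42), (17, 24), (20, 43)])
v21: WRITE b=55  (b history now [(6, 18), (7, 61), (8, 67), (10, 66), (11, 17), (21, 55)])
v22: WRITE c=24  (c history now [(2, 26), (5, 61), (13, 12), (18, 58), (22, 24)])
READ a @v6: history=[(3, 9), (14, 31), (16, 42), (17, 24), (20, 43)] -> pick v3 -> 9
v23: WRITE a=20  (a history now [(3, 9), (14, 31), (16, 42), (17, 24), (20, 43), (23, 20)])
v24: WRITE a=28  (a history now [(3, 9), (14, 31), (16, 42), (17, 24), (20, 43), (23, 20), (24, 28)])
v25: WRITE d=47  (d history now [(1, 5), (4, 16), (9, 39), (12, 24), (15, 36), (19, 51), (25, 47)])
v26: WRITE a=3  (a history now [(3, 9), (14, 31), (16, 42), (17, 24), (20, 43), (23, 20), (24, 28), (26, 3)])
v27: WRITE d=15  (d history now [(1, 5), (4, 16), (9, 39), (12, 24), (15, 36), (19, 51), (25, 47), (27, 15)])
READ a @v15: history=[(3, 9), (14, 31), (16, 42), (17, 24), (20, 43), (23, 20), (24, 28), (26, 3)] -> pick v14 -> 31
v28: WRITE b=4  (b history now [(6, 18), (7, 61), (8, 67), (10, 66), (11, 17), (21, 55), (28, 4)])

Answer: 26
5
9
31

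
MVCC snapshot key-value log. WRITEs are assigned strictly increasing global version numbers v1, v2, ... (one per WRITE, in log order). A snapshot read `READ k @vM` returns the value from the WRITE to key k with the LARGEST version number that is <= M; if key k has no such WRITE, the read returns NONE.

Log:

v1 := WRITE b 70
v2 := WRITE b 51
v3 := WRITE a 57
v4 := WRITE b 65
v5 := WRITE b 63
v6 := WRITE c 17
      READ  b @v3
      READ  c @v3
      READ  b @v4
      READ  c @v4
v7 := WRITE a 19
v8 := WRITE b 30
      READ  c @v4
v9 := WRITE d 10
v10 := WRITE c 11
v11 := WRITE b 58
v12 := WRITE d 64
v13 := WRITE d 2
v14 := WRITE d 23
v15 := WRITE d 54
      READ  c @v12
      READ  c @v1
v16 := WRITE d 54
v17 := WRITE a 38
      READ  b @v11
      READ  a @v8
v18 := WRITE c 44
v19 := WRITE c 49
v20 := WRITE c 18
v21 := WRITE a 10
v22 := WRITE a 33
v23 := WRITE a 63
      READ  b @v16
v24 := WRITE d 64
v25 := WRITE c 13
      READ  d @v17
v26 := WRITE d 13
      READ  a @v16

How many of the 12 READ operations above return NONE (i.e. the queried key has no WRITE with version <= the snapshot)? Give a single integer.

Answer: 4

Derivation:
v1: WRITE b=70  (b history now [(1, 70)])
v2: WRITE b=51  (b history now [(1, 70), (2, 51)])
v3: WRITE a=57  (a history now [(3, 57)])
v4: WRITE b=65  (b history now [(1, 70), (2, 51), (4, 65)])
v5: WRITE b=63  (b history now [(1, 70), (2, 51), (4, 65), (5, 63)])
v6: WRITE c=17  (c history now [(6, 17)])
READ b @v3: history=[(1, 70), (2, 51), (4, 65), (5, 63)] -> pick v2 -> 51
READ c @v3: history=[(6, 17)] -> no version <= 3 -> NONE
READ b @v4: history=[(1, 70), (2, 51), (4, 65), (5, 63)] -> pick v4 -> 65
READ c @v4: history=[(6, 17)] -> no version <= 4 -> NONE
v7: WRITE a=19  (a history now [(3, 57), (7, 19)])
v8: WRITE b=30  (b history now [(1, 70), (2, 51), (4, 65), (5, 63), (8, 30)])
READ c @v4: history=[(6, 17)] -> no version <= 4 -> NONE
v9: WRITE d=10  (d history now [(9, 10)])
v10: WRITE c=11  (c history now [(6, 17), (10, 11)])
v11: WRITE b=58  (b history now [(1, 70), (2, 51), (4, 65), (5, 63), (8, 30), (11, 58)])
v12: WRITE d=64  (d history now [(9, 10), (12, 64)])
v13: WRITE d=2  (d history now [(9, 10), (12, 64), (13, 2)])
v14: WRITE d=23  (d history now [(9, 10), (12, 64), (13, 2), (14, 23)])
v15: WRITE d=54  (d history now [(9, 10), (12, 64), (13, 2), (14, 23), (15, 54)])
READ c @v12: history=[(6, 17), (10, 11)] -> pick v10 -> 11
READ c @v1: history=[(6, 17), (10, 11)] -> no version <= 1 -> NONE
v16: WRITE d=54  (d history now [(9, 10), (12, 64), (13, 2), (14, 23), (15, 54), (16, 54)])
v17: WRITE a=38  (a history now [(3, 57), (7, 19), (17, 38)])
READ b @v11: history=[(1, 70), (2, 51), (4, 65), (5, 63), (8, 30), (11, 58)] -> pick v11 -> 58
READ a @v8: history=[(3, 57), (7, 19), (17, 38)] -> pick v7 -> 19
v18: WRITE c=44  (c history now [(6, 17), (10, 11), (18, 44)])
v19: WRITE c=49  (c history now [(6, 17), (10, 11), (18, 44), (19, 49)])
v20: WRITE c=18  (c history now [(6, 17), (10, 11), (18, 44), (19, 49), (20, 18)])
v21: WRITE a=10  (a history now [(3, 57), (7, 19), (17, 38), (21, 10)])
v22: WRITE a=33  (a history now [(3, 57), (7, 19), (17, 38), (21, 10), (22, 33)])
v23: WRITE a=63  (a history now [(3, 57), (7, 19), (17, 38), (21, 10), (22, 33), (23, 63)])
READ b @v16: history=[(1, 70), (2, 51), (4, 65), (5, 63), (8, 30), (11, 58)] -> pick v11 -> 58
v24: WRITE d=64  (d history now [(9, 10), (12, 64), (13, 2), (14, 23), (15, 54), (16, 54), (24, 64)])
v25: WRITE c=13  (c history now [(6, 17), (10, 11), (18, 44), (19, 49), (20, 18), (25, 13)])
READ d @v17: history=[(9, 10), (12, 64), (13, 2), (14, 23), (15, 54), (16, 54), (24, 64)] -> pick v16 -> 54
v26: WRITE d=13  (d history now [(9, 10), (12, 64), (13, 2), (14, 23), (15, 54), (16, 54), (24, 64), (26, 13)])
READ a @v16: history=[(3, 57), (7, 19), (17, 38), (21, 10), (22, 33), (23, 63)] -> pick v7 -> 19
Read results in order: ['51', 'NONE', '65', 'NONE', 'NONE', '11', 'NONE', '58', '19', '58', '54', '19']
NONE count = 4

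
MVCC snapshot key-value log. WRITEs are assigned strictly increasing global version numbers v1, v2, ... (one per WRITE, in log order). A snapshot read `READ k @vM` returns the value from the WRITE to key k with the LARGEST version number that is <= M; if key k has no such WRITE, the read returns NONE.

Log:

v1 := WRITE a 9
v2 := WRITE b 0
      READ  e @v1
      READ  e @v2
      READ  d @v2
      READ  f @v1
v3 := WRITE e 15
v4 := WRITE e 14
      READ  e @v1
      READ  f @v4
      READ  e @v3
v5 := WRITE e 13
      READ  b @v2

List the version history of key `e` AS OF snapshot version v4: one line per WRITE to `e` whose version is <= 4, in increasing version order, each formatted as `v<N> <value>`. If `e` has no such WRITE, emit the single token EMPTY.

Scan writes for key=e with version <= 4:
  v1 WRITE a 9 -> skip
  v2 WRITE b 0 -> skip
  v3 WRITE e 15 -> keep
  v4 WRITE e 14 -> keep
  v5 WRITE e 13 -> drop (> snap)
Collected: [(3, 15), (4, 14)]

Answer: v3 15
v4 14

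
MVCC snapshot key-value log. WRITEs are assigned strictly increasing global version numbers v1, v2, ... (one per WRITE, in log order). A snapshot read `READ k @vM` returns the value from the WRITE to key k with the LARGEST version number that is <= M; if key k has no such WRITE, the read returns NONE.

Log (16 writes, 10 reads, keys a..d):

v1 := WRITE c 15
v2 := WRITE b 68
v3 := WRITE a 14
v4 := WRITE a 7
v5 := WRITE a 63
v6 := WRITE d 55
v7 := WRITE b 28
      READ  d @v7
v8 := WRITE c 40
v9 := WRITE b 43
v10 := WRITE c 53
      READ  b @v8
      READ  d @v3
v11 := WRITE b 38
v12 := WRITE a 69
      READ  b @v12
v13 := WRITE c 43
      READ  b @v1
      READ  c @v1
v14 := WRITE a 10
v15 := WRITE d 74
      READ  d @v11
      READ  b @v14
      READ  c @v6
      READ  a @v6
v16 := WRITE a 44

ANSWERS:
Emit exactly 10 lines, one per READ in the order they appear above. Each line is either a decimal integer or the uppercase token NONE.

Answer: 55
28
NONE
38
NONE
15
55
38
15
63

Derivation:
v1: WRITE c=15  (c history now [(1, 15)])
v2: WRITE b=68  (b history now [(2, 68)])
v3: WRITE a=14  (a history now [(3, 14)])
v4: WRITE a=7  (a history now [(3, 14), (4, 7)])
v5: WRITE a=63  (a history now [(3, 14), (4, 7), (5, 63)])
v6: WRITE d=55  (d history now [(6, 55)])
v7: WRITE b=28  (b history now [(2, 68), (7, 28)])
READ d @v7: history=[(6, 55)] -> pick v6 -> 55
v8: WRITE c=40  (c history now [(1, 15), (8, 40)])
v9: WRITE b=43  (b history now [(2, 68), (7, 28), (9, 43)])
v10: WRITE c=53  (c history now [(1, 15), (8, 40), (10, 53)])
READ b @v8: history=[(2, 68), (7, 28), (9, 43)] -> pick v7 -> 28
READ d @v3: history=[(6, 55)] -> no version <= 3 -> NONE
v11: WRITE b=38  (b history now [(2, 68), (7, 28), (9, 43), (11, 38)])
v12: WRITE a=69  (a history now [(3, 14), (4, 7), (5, 63), (12, 69)])
READ b @v12: history=[(2, 68), (7, 28), (9, 43), (11, 38)] -> pick v11 -> 38
v13: WRITE c=43  (c history now [(1, 15), (8, 40), (10, 53), (13, 43)])
READ b @v1: history=[(2, 68), (7, 28), (9, 43), (11, 38)] -> no version <= 1 -> NONE
READ c @v1: history=[(1, 15), (8, 40), (10, 53), (13, 43)] -> pick v1 -> 15
v14: WRITE a=10  (a history now [(3, 14), (4, 7), (5, 63), (12, 69), (14, 10)])
v15: WRITE d=74  (d history now [(6, 55), (15, 74)])
READ d @v11: history=[(6, 55), (15, 74)] -> pick v6 -> 55
READ b @v14: history=[(2, 68), (7, 28), (9, 43), (11, 38)] -> pick v11 -> 38
READ c @v6: history=[(1, 15), (8, 40), (10, 53), (13, 43)] -> pick v1 -> 15
READ a @v6: history=[(3, 14), (4, 7), (5, 63), (12, 69), (14, 10)] -> pick v5 -> 63
v16: WRITE a=44  (a history now [(3, 14), (4, 7), (5, 63), (12, 69), (14, 10), (16, 44)])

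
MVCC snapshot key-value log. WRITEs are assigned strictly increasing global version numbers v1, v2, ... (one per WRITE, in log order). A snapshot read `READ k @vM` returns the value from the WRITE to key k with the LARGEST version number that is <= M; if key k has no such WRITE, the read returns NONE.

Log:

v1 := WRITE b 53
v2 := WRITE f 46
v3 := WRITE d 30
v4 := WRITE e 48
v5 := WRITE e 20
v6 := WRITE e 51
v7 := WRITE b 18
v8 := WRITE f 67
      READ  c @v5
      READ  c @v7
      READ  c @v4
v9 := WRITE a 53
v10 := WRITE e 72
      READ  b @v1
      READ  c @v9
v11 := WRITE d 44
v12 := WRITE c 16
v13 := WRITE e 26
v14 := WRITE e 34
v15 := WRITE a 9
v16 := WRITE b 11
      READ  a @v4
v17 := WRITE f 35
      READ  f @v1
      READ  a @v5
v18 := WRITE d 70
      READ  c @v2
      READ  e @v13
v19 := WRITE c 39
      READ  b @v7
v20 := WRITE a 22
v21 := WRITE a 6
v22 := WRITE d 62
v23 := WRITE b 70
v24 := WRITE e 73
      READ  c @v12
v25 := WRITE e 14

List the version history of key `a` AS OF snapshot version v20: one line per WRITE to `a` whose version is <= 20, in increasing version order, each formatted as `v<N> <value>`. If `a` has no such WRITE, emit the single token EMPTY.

Scan writes for key=a with version <= 20:
  v1 WRITE b 53 -> skip
  v2 WRITE f 46 -> skip
  v3 WRITE d 30 -> skip
  v4 WRITE e 48 -> skip
  v5 WRITE e 20 -> skip
  v6 WRITE e 51 -> skip
  v7 WRITE b 18 -> skip
  v8 WRITE f 67 -> skip
  v9 WRITE a 53 -> keep
  v10 WRITE e 72 -> skip
  v11 WRITE d 44 -> skip
  v12 WRITE c 16 -> skip
  v13 WRITE e 26 -> skip
  v14 WRITE e 34 -> skip
  v15 WRITE a 9 -> keep
  v16 WRITE b 11 -> skip
  v17 WRITE f 35 -> skip
  v18 WRITE d 70 -> skip
  v19 WRITE c 39 -> skip
  v20 WRITE a 22 -> keep
  v21 WRITE a 6 -> drop (> snap)
  v22 WRITE d 62 -> skip
  v23 WRITE b 70 -> skip
  v24 WRITE e 73 -> skip
  v25 WRITE e 14 -> skip
Collected: [(9, 53), (15, 9), (20, 22)]

Answer: v9 53
v15 9
v20 22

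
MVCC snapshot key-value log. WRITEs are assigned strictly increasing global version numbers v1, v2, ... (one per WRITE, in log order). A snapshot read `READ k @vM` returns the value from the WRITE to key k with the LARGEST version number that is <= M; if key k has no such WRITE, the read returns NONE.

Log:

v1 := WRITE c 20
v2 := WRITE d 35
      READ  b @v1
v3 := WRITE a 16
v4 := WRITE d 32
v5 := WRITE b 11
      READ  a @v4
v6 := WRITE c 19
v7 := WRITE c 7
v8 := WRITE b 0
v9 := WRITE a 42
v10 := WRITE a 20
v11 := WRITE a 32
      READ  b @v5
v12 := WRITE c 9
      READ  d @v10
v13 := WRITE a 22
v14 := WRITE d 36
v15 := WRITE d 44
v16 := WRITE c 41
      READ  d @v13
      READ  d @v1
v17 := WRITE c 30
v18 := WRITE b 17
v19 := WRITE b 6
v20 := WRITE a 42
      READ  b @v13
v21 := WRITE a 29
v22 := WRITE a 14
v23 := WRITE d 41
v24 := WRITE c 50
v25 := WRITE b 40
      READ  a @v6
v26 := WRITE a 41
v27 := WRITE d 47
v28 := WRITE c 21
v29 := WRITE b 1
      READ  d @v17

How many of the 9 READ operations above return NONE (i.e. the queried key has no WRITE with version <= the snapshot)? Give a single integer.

Answer: 2

Derivation:
v1: WRITE c=20  (c history now [(1, 20)])
v2: WRITE d=35  (d history now [(2, 35)])
READ b @v1: history=[] -> no version <= 1 -> NONE
v3: WRITE a=16  (a history now [(3, 16)])
v4: WRITE d=32  (d history now [(2, 35), (4, 32)])
v5: WRITE b=11  (b history now [(5, 11)])
READ a @v4: history=[(3, 16)] -> pick v3 -> 16
v6: WRITE c=19  (c history now [(1, 20), (6, 19)])
v7: WRITE c=7  (c history now [(1, 20), (6, 19), (7, 7)])
v8: WRITE b=0  (b history now [(5, 11), (8, 0)])
v9: WRITE a=42  (a history now [(3, 16), (9, 42)])
v10: WRITE a=20  (a history now [(3, 16), (9, 42), (10, 20)])
v11: WRITE a=32  (a history now [(3, 16), (9, 42), (10, 20), (11, 32)])
READ b @v5: history=[(5, 11), (8, 0)] -> pick v5 -> 11
v12: WRITE c=9  (c history now [(1, 20), (6, 19), (7, 7), (12, 9)])
READ d @v10: history=[(2, 35), (4, 32)] -> pick v4 -> 32
v13: WRITE a=22  (a history now [(3, 16), (9, 42), (10, 20), (11, 32), (13, 22)])
v14: WRITE d=36  (d history now [(2, 35), (4, 32), (14, 36)])
v15: WRITE d=44  (d history now [(2, 35), (4, 32), (14, 36), (15, 44)])
v16: WRITE c=41  (c history now [(1, 20), (6, 19), (7, 7), (12, 9), (16, 41)])
READ d @v13: history=[(2, 35), (4, 32), (14, 36), (15, 44)] -> pick v4 -> 32
READ d @v1: history=[(2, 35), (4, 32), (14, 36), (15, 44)] -> no version <= 1 -> NONE
v17: WRITE c=30  (c history now [(1, 20), (6, 19), (7, 7), (12, 9), (16, 41), (17, 30)])
v18: WRITE b=17  (b history now [(5, 11), (8, 0), (18, 17)])
v19: WRITE b=6  (b history now [(5, 11), (8, 0), (18, 17), (19, 6)])
v20: WRITE a=42  (a history now [(3, 16), (9, 42), (10, 20), (11, 32), (13, 22), (20, 42)])
READ b @v13: history=[(5, 11), (8, 0), (18, 17), (19, 6)] -> pick v8 -> 0
v21: WRITE a=29  (a history now [(3, 16), (9, 42), (10, 20), (11, 32), (13, 22), (20, 42), (21, 29)])
v22: WRITE a=14  (a history now [(3, 16), (9, 42), (10, 20), (11, 32), (13, 22), (20, 42), (21, 29), (22, 14)])
v23: WRITE d=41  (d history now [(2, 35), (4, 32), (14, 36), (15, 44), (23, 41)])
v24: WRITE c=50  (c history now [(1, 20), (6, 19), (7, 7), (12, 9), (16, 41), (17, 30), (24, 50)])
v25: WRITE b=40  (b history now [(5, 11), (8, 0), (18, 17), (19, 6), (25, 40)])
READ a @v6: history=[(3, 16), (9, 42), (10, 20), (11, 32), (13, 22), (20, 42), (21, 29), (22, 14)] -> pick v3 -> 16
v26: WRITE a=41  (a history now [(3, 16), (9, 42), (10, 20), (11, 32), (13, 22), (20, 42), (21, 29), (22, 14), (26, 41)])
v27: WRITE d=47  (d history now [(2, 35), (4, 32), (14, 36), (15, 44), (23, 41), (27, 47)])
v28: WRITE c=21  (c history now [(1, 20), (6, 19), (7, 7), (12, 9), (16, 41), (17, 30), (24, 50), (28, 21)])
v29: WRITE b=1  (b history now [(5, 11), (8, 0), (18, 17), (19, 6), (25, 40), (29, 1)])
READ d @v17: history=[(2, 35), (4, 32), (14, 36), (15, 44), (23, 41), (27, 47)] -> pick v15 -> 44
Read results in order: ['NONE', '16', '11', '32', '32', 'NONE', '0', '16', '44']
NONE count = 2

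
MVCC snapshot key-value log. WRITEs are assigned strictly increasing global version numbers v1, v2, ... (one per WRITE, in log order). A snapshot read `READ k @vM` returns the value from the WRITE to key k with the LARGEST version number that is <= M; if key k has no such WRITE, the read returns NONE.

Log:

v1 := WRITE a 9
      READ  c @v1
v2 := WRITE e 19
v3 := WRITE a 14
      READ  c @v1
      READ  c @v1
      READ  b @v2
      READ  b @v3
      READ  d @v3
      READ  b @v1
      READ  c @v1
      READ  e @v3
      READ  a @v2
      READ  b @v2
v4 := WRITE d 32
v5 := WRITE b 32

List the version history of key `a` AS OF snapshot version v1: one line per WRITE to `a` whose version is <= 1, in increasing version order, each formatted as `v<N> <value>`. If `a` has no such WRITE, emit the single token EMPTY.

Scan writes for key=a with version <= 1:
  v1 WRITE a 9 -> keep
  v2 WRITE e 19 -> skip
  v3 WRITE a 14 -> drop (> snap)
  v4 WRITE d 32 -> skip
  v5 WRITE b 32 -> skip
Collected: [(1, 9)]

Answer: v1 9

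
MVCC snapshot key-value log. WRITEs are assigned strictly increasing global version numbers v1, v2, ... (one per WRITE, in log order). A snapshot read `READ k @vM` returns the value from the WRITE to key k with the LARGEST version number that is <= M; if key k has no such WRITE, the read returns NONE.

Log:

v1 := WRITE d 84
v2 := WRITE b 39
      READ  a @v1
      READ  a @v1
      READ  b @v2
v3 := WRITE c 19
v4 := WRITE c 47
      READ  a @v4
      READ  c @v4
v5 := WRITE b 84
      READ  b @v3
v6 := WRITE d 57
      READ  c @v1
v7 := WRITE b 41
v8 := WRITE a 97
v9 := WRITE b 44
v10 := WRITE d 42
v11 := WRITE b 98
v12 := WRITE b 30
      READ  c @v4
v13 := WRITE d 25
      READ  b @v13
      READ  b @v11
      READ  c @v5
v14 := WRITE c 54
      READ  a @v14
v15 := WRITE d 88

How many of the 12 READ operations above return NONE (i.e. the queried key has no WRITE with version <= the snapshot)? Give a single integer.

v1: WRITE d=84  (d history now [(1, 84)])
v2: WRITE b=39  (b history now [(2, 39)])
READ a @v1: history=[] -> no version <= 1 -> NONE
READ a @v1: history=[] -> no version <= 1 -> NONE
READ b @v2: history=[(2, 39)] -> pick v2 -> 39
v3: WRITE c=19  (c history now [(3, 19)])
v4: WRITE c=47  (c history now [(3, 19), (4, 47)])
READ a @v4: history=[] -> no version <= 4 -> NONE
READ c @v4: history=[(3, 19), (4, 47)] -> pick v4 -> 47
v5: WRITE b=84  (b history now [(2, 39), (5, 84)])
READ b @v3: history=[(2, 39), (5, 84)] -> pick v2 -> 39
v6: WRITE d=57  (d history now [(1, 84), (6, 57)])
READ c @v1: history=[(3, 19), (4, 47)] -> no version <= 1 -> NONE
v7: WRITE b=41  (b history now [(2, 39), (5, 84), (7, 41)])
v8: WRITE a=97  (a history now [(8, 97)])
v9: WRITE b=44  (b history now [(2, 39), (5, 84), (7, 41), (9, 44)])
v10: WRITE d=42  (d history now [(1, 84), (6, 57), (10, 42)])
v11: WRITE b=98  (b history now [(2, 39), (5, 84), (7, 41), (9, 44), (11, 98)])
v12: WRITE b=30  (b history now [(2, 39), (5, 84), (7, 41), (9, 44), (11, 98), (12, 30)])
READ c @v4: history=[(3, 19), (4, 47)] -> pick v4 -> 47
v13: WRITE d=25  (d history now [(1, 84), (6, 57), (10, 42), (13, 25)])
READ b @v13: history=[(2, 39), (5, 84), (7, 41), (9, 44), (11, 98), (12, 30)] -> pick v12 -> 30
READ b @v11: history=[(2, 39), (5, 84), (7, 41), (9, 44), (11, 98), (12, 30)] -> pick v11 -> 98
READ c @v5: history=[(3, 19), (4, 47)] -> pick v4 -> 47
v14: WRITE c=54  (c history now [(3, 19), (4, 47), (14, 54)])
READ a @v14: history=[(8, 97)] -> pick v8 -> 97
v15: WRITE d=88  (d history now [(1, 84), (6, 57), (10, 42), (13, 25), (15, 88)])
Read results in order: ['NONE', 'NONE', '39', 'NONE', '47', '39', 'NONE', '47', '30', '98', '47', '97']
NONE count = 4

Answer: 4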